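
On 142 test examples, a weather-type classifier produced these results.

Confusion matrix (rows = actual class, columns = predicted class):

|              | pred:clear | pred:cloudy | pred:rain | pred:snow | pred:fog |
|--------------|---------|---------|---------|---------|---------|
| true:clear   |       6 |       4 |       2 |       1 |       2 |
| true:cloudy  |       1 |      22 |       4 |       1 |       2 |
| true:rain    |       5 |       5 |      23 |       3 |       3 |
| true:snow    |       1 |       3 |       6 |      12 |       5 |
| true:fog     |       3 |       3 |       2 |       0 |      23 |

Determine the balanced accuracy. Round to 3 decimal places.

Balanced accuracy = mean of per-class recall.
  clear: recall = 6/15 = 0.4000
  cloudy: recall = 22/30 = 0.7333
  rain: recall = 23/39 = 0.5897
  snow: recall = 12/27 = 0.4444
  fog: recall = 23/31 = 0.7419
Mean = (0.4000 + 0.7333 + 0.5897 + 0.4444 + 0.7419) / 5 = 0.582

0.582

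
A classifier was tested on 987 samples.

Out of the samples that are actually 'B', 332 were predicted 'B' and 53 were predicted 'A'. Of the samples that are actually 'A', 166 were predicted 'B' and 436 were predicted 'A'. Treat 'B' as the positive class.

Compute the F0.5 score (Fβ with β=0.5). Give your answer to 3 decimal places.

0.698

Fβ = (1+β²)·TP / ((1+β²)·TP + β²·FN + FP), with β²=1/4
= 1.25·332 / (1.25·332 + 0.25·53 + 166) = 0.698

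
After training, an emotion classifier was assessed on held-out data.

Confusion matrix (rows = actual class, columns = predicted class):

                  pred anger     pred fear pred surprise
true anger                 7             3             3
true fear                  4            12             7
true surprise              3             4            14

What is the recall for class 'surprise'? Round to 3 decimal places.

0.667

Take TP from the diagonal, FP from the rest of the 'surprise' prediction marginal, FN from the rest of the 'surprise' actual marginal.
recall = TP/(TP+FN).
surprise: TP=14, FN=3+4=7 → 14/21 = 0.6667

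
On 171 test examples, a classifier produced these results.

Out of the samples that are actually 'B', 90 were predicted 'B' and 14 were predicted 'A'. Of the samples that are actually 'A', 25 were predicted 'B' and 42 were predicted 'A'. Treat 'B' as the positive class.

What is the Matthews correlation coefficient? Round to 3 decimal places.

MCC = (TP·TN − FP·FN) / √((TP+FP)(TP+FN)(TN+FP)(TN+FN))
Numerator = 90·42 − 25·14 = 3430
Denominator = √(115·104·67·56) = √44873920 = 6698.7999
MCC = 3430 / 6698.7999 = 0.512

0.512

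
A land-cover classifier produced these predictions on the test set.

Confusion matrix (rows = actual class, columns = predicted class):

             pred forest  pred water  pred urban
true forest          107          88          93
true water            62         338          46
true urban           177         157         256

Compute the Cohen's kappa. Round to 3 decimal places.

0.289

Observed agreement pₒ = trace/N = 701/1324 = 0.5295
Expected agreement pₑ = Σ (rowᵢ·colᵢ)/N² = (288·346 + 446·583 + 590·395)/1324² = 0.3381
κ = (pₒ − pₑ)/(1 − pₑ) = (0.5295 − 0.3381)/(1 − 0.3381) = 0.289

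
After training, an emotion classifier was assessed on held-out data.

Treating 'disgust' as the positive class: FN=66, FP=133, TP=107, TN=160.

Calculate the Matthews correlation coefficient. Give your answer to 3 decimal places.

0.159

MCC = (TP·TN − FP·FN) / √((TP+FP)(TP+FN)(TN+FP)(TN+FN))
Numerator = 107·160 − 133·66 = 8342
Denominator = √(240·173·293·226) = √2749371360 = 52434.4482
MCC = 8342 / 52434.4482 = 0.159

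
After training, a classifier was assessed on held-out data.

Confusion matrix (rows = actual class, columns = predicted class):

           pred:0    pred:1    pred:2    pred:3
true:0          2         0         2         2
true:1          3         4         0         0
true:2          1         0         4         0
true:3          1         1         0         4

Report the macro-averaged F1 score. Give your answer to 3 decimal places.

0.592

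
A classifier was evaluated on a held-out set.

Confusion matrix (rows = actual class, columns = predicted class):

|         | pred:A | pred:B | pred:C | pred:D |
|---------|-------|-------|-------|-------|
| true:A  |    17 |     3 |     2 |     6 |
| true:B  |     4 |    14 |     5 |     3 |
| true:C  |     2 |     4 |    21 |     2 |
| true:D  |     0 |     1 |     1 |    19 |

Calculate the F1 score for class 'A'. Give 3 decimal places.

Take TP from the diagonal, FP from the rest of the 'A' prediction marginal, FN from the rest of the 'A' actual marginal.
F1 score = 2·TP/(2·TP+FP+FN).
A: TP=17, FP=4+2+0=6, FN=3+2+6=11 → 34/51 = 0.6667

0.667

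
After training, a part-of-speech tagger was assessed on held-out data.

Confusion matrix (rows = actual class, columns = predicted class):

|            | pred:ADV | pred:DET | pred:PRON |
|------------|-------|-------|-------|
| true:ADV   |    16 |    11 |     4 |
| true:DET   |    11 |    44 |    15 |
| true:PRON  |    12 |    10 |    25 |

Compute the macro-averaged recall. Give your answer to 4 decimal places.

Per-class recall (TP/(TP+FN)):
  ADV: TP=16, FN=11+4=15 → 16/31 = 0.51613
  DET: TP=44, FN=11+15=26 → 44/70 = 0.62857
  PRON: TP=25, FN=12+10=22 → 25/47 = 0.53191
Macro-recall = mean = (0.51613 + 0.62857 + 0.53191) / 3 = 0.5589

0.5589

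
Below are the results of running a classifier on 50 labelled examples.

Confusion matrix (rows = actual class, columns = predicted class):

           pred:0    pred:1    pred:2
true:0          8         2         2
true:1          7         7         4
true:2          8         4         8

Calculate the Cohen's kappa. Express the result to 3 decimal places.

0.211

Observed agreement pₒ = trace/N = 23/50 = 0.4600
Expected agreement pₑ = Σ (rowᵢ·colᵢ)/N² = (12·23 + 18·13 + 20·14)/50² = 0.3160
κ = (pₒ − pₑ)/(1 − pₑ) = (0.4600 − 0.3160)/(1 − 0.3160) = 0.211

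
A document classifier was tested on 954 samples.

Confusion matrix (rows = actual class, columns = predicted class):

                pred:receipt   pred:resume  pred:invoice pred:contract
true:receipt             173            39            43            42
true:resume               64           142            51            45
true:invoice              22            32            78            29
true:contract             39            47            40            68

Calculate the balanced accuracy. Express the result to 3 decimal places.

0.472

Balanced accuracy = mean of per-class recall.
  receipt: recall = 173/297 = 0.5825
  resume: recall = 142/302 = 0.4702
  invoice: recall = 78/161 = 0.4845
  contract: recall = 68/194 = 0.3505
Mean = (0.5825 + 0.4702 + 0.4845 + 0.3505) / 4 = 0.472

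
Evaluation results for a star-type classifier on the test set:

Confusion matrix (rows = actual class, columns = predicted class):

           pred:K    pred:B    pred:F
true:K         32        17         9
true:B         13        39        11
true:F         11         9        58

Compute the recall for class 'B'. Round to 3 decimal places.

recall = TP/(TP+FN).
B: TP=39, FN=13+11=24 → 39/63 = 0.6190

0.619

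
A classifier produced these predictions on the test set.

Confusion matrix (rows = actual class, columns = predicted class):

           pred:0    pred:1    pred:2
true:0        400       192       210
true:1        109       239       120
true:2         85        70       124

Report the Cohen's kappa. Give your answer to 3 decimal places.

Observed agreement pₒ = trace/N = 763/1549 = 0.4926
Expected agreement pₑ = Σ (rowᵢ·colᵢ)/N² = (802·594 + 468·501 + 279·454)/1549² = 0.3491
κ = (pₒ − pₑ)/(1 − pₑ) = (0.4926 − 0.3491)/(1 − 0.3491) = 0.220

0.220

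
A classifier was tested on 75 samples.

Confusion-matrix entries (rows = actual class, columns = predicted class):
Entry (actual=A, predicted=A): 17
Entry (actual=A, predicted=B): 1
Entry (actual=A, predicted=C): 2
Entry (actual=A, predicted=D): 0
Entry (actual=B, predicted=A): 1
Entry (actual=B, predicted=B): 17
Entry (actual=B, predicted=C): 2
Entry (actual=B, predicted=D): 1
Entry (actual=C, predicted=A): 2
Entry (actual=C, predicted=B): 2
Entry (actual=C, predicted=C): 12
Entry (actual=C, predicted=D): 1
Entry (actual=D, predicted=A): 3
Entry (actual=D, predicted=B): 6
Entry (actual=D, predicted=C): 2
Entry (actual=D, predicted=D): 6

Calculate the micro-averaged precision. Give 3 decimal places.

Micro-averaging pools counts across classes: ΣTP=52, ΣFP=23, ΣFN=23.
Micro-precision = TP/(TP+FP) on pooled counts = 0.693 (equals overall accuracy in single-label multiclass).

0.693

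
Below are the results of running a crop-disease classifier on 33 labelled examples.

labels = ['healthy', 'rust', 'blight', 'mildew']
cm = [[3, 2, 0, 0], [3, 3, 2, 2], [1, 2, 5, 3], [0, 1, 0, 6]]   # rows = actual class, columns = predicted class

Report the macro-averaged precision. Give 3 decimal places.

Per-class precision (TP/(TP+FP)):
  healthy: TP=3, FP=3+1+0=4 → 3/7 = 0.4286
  rust: TP=3, FP=2+2+1=5 → 3/8 = 0.3750
  blight: TP=5, FP=0+2+0=2 → 5/7 = 0.7143
  mildew: TP=6, FP=0+2+3=5 → 6/11 = 0.5455
Macro-precision = mean = (0.4286 + 0.3750 + 0.7143 + 0.5455) / 4 = 0.516

0.516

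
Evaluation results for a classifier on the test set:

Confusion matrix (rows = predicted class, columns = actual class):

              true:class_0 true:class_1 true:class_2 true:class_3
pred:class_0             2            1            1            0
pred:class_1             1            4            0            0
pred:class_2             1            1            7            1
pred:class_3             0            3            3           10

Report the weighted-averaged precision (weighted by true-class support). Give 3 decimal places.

Per-class precision (TP/(TP+FP)):
  class_0: TP=2, FP=1+1+0=2 → 2/4 = 0.5000
  class_1: TP=4, FP=1+0+0=1 → 4/5 = 0.8000
  class_2: TP=7, FP=1+1+1=3 → 7/10 = 0.7000
  class_3: TP=10, FP=0+3+3=6 → 10/16 = 0.6250
Weighted-precision = Σ (supportᵢ/N)·precisionᵢ with N=35: (4/35)·0.5000 + (9/35)·0.8000 + (11/35)·0.7000 + (11/35)·0.6250 = 0.679

0.679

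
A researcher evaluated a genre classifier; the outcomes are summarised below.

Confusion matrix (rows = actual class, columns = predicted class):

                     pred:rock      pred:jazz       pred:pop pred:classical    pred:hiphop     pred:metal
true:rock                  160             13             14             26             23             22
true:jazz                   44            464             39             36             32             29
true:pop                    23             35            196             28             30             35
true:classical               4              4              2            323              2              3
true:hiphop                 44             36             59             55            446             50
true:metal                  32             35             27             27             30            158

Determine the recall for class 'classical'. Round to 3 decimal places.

Take TP from the diagonal, FP from the rest of the 'classical' prediction marginal, FN from the rest of the 'classical' actual marginal.
recall = TP/(TP+FN).
classical: TP=323, FN=4+4+2+2+3=15 → 323/338 = 0.9556

0.956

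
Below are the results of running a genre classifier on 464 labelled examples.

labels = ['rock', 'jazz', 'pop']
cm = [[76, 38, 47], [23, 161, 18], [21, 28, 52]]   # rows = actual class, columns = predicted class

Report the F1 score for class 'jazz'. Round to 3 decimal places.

0.751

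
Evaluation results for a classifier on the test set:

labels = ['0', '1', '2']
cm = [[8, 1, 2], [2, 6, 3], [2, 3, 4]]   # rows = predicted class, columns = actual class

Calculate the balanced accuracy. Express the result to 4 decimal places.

0.5704

Balanced accuracy = mean of per-class recall.
  0: recall = 8/12 = 0.66667
  1: recall = 6/10 = 0.60000
  2: recall = 4/9 = 0.44444
Mean = (0.66667 + 0.60000 + 0.44444) / 3 = 0.5704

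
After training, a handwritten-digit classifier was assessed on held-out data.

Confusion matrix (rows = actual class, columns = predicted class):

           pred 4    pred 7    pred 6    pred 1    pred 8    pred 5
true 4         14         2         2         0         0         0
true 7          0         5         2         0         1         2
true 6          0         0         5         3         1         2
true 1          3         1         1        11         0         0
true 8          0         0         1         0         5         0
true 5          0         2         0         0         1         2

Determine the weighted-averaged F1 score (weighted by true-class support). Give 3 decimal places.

0.640

Per-class F1 score (2·TP/(2·TP+FP+FN)):
  4: TP=14, FP=0+0+3+0+0=3, FN=2+2+0+0+0=4 → 28/35 = 0.8000
  7: TP=5, FP=2+0+1+0+2=5, FN=0+2+0+1+2=5 → 10/20 = 0.5000
  6: TP=5, FP=2+2+1+1+0=6, FN=0+0+3+1+2=6 → 10/22 = 0.4545
  1: TP=11, FP=0+0+3+0+0=3, FN=3+1+1+0+0=5 → 22/30 = 0.7333
  8: TP=5, FP=0+1+1+0+1=3, FN=0+0+1+0+0=1 → 10/14 = 0.7143
  5: TP=2, FP=0+2+2+0+0=4, FN=0+2+0+0+1=3 → 4/11 = 0.3636
Weighted-F1 score = Σ (supportᵢ/N)·F1 scoreᵢ with N=66: (18/66)·0.8000 + (10/66)·0.5000 + (11/66)·0.4545 + (16/66)·0.7333 + (6/66)·0.7143 + (5/66)·0.3636 = 0.640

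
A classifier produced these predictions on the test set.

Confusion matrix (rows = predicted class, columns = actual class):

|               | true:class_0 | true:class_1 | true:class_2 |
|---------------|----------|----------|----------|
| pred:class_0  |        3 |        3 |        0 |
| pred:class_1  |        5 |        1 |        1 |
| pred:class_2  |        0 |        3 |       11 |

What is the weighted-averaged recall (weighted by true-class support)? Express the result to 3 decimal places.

Per-class recall (TP/(TP+FN)):
  class_0: TP=3, FN=5+0=5 → 3/8 = 0.3750
  class_1: TP=1, FN=3+3=6 → 1/7 = 0.1429
  class_2: TP=11, FN=0+1=1 → 11/12 = 0.9167
Weighted-recall = Σ (supportᵢ/N)·recallᵢ with N=27: (8/27)·0.3750 + (7/27)·0.1429 + (12/27)·0.9167 = 0.556

0.556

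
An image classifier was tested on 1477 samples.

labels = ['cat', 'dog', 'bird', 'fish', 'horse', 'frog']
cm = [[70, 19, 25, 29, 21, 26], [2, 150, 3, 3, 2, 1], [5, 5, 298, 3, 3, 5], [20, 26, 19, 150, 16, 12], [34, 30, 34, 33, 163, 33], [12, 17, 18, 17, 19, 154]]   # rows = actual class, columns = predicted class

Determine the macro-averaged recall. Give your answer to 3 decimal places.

Per-class recall (TP/(TP+FN)):
  cat: TP=70, FN=19+25+29+21+26=120 → 70/190 = 0.3684
  dog: TP=150, FN=2+3+3+2+1=11 → 150/161 = 0.9317
  bird: TP=298, FN=5+5+3+3+5=21 → 298/319 = 0.9342
  fish: TP=150, FN=20+26+19+16+12=93 → 150/243 = 0.6173
  horse: TP=163, FN=34+30+34+33+33=164 → 163/327 = 0.4985
  frog: TP=154, FN=12+17+18+17+19=83 → 154/237 = 0.6498
Macro-recall = mean = (0.3684 + 0.9317 + 0.9342 + 0.6173 + 0.4985 + 0.6498) / 6 = 0.667

0.667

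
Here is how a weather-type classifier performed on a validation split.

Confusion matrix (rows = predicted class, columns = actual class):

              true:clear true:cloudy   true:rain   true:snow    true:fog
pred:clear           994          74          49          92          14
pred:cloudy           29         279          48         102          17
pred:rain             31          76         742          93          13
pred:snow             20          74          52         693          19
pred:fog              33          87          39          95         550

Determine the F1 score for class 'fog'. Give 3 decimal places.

Take TP from the diagonal, FP from the rest of the 'fog' prediction marginal, FN from the rest of the 'fog' actual marginal.
F1 score = 2·TP/(2·TP+FP+FN).
fog: TP=550, FP=33+87+39+95=254, FN=14+17+13+19=63 → 1100/1417 = 0.7763

0.776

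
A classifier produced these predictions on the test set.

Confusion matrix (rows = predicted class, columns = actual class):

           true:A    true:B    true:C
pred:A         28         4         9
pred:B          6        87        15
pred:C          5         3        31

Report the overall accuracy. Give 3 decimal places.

0.777

Accuracy = trace / total = (28+87+31=146) / 188 = 146/188 = 0.777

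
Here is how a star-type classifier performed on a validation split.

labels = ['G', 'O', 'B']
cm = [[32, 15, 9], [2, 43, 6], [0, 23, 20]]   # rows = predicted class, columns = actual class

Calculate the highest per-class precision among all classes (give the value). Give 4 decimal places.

Per-class precision (TP/(TP+FP)):
  G: TP=32, FP=15+9=24 → 32/56 = 0.57143
  O: TP=43, FP=2+6=8 → 43/51 = 0.84314
  B: TP=20, FP=0+23=23 → 20/43 = 0.46512
Highest is class 'O' with precision = 0.8431.

0.8431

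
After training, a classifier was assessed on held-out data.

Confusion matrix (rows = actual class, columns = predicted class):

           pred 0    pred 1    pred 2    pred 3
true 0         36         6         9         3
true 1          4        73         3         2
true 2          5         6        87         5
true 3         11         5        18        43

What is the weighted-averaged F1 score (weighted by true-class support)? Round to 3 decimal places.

0.751

Per-class F1 score (2·TP/(2·TP+FP+FN)):
  0: TP=36, FP=4+5+11=20, FN=6+9+3=18 → 72/110 = 0.6545
  1: TP=73, FP=6+6+5=17, FN=4+3+2=9 → 146/172 = 0.8488
  2: TP=87, FP=9+3+18=30, FN=5+6+5=16 → 174/220 = 0.7909
  3: TP=43, FP=3+2+5=10, FN=11+5+18=34 → 86/130 = 0.6615
Weighted-F1 score = Σ (supportᵢ/N)·F1 scoreᵢ with N=316: (54/316)·0.6545 + (82/316)·0.8488 + (103/316)·0.7909 + (77/316)·0.6615 = 0.751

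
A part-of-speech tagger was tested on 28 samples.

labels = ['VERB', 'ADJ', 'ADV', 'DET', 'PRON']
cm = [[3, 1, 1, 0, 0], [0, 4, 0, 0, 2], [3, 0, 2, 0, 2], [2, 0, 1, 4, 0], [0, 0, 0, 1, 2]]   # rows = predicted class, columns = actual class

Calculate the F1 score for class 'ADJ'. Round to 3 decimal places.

0.727

One-vs-rest for 'ADJ': TP = diagonal; FP = other classes predicted 'ADJ'; FN = 'ADJ' predicted as other.
F1 score = 2·TP/(2·TP+FP+FN).
ADJ: TP=4, FP=0+0+0+2=2, FN=1+0+0+0=1 → 8/11 = 0.7273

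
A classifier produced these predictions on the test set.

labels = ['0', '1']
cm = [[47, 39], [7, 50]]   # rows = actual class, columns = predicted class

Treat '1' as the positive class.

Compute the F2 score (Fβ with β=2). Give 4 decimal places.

Fβ = (1+β²)·TP / ((1+β²)·TP + β²·FN + FP), with β²=4
= 5·50 / (5·50 + 4·7 + 39) = 0.7886

0.7886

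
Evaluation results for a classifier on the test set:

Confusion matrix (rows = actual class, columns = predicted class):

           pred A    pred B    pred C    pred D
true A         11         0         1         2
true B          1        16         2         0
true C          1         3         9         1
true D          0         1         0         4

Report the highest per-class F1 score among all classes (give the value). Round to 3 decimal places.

Per-class F1 score (2·TP/(2·TP+FP+FN)):
  A: TP=11, FP=1+1+0=2, FN=0+1+2=3 → 22/27 = 0.8148
  B: TP=16, FP=0+3+1=4, FN=1+2+0=3 → 32/39 = 0.8205
  C: TP=9, FP=1+2+0=3, FN=1+3+1=5 → 18/26 = 0.6923
  D: TP=4, FP=2+0+1=3, FN=0+1+0=1 → 8/12 = 0.6667
Highest is class 'B' with F1 score = 0.821.

0.821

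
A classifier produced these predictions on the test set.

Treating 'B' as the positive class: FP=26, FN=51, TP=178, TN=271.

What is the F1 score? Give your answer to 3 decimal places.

0.822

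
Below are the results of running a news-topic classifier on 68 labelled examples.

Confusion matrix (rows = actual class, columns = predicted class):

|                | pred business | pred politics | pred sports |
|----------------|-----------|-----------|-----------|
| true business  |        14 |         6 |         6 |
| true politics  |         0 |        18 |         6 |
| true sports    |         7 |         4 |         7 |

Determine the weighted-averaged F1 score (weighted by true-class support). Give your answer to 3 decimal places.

Per-class F1 score (2·TP/(2·TP+FP+FN)):
  business: TP=14, FP=0+7=7, FN=6+6=12 → 28/47 = 0.5957
  politics: TP=18, FP=6+4=10, FN=0+6=6 → 36/52 = 0.6923
  sports: TP=7, FP=6+6=12, FN=7+4=11 → 14/37 = 0.3784
Weighted-F1 score = Σ (supportᵢ/N)·F1 scoreᵢ with N=68: (26/68)·0.5957 + (24/68)·0.6923 + (18/68)·0.3784 = 0.572

0.572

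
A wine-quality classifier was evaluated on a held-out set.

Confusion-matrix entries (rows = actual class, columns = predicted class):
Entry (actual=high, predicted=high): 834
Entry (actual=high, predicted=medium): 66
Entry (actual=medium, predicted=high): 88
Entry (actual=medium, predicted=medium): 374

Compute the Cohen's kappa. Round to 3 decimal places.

Observed agreement pₒ = trace/N = 1208/1362 = 0.8869
Expected agreement pₑ = Σ (rowᵢ·colᵢ)/N² = (900·922 + 462·440)/1362² = 0.5569
κ = (pₒ − pₑ)/(1 − pₑ) = (0.8869 − 0.5569)/(1 − 0.5569) = 0.745

0.745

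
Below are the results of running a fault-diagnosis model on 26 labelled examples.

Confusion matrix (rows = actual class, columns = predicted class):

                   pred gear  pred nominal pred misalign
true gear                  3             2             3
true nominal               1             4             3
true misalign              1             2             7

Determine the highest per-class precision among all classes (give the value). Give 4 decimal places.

0.6000

Per-class precision (TP/(TP+FP)):
  gear: TP=3, FP=1+1=2 → 3/5 = 0.60000
  nominal: TP=4, FP=2+2=4 → 4/8 = 0.50000
  misalign: TP=7, FP=3+3=6 → 7/13 = 0.53846
Highest is class 'gear' with precision = 0.6000.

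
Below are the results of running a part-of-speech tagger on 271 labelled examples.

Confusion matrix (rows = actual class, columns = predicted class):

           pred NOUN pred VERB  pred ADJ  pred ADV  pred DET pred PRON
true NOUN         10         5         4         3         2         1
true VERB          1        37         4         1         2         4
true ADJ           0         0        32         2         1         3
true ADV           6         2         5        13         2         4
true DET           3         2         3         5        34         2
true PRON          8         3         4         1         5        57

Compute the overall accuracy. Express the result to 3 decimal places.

Accuracy = trace / total = (10+37+32+13+34+57=183) / 271 = 183/271 = 0.675

0.675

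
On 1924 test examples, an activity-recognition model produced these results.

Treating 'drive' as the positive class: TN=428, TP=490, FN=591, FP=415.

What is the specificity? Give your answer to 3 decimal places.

0.508

Specificity = TN/(TN+FP) = 428/(428+415) = 0.508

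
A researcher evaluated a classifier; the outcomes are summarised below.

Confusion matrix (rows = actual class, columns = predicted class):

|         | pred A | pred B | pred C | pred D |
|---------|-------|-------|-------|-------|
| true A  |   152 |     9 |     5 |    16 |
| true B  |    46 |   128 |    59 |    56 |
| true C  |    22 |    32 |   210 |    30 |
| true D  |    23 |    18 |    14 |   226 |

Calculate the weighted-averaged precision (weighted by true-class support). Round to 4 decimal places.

0.6880

Per-class precision (TP/(TP+FP)):
  A: TP=152, FP=46+22+23=91 → 152/243 = 0.62551
  B: TP=128, FP=9+32+18=59 → 128/187 = 0.68449
  C: TP=210, FP=5+59+14=78 → 210/288 = 0.72917
  D: TP=226, FP=16+56+30=102 → 226/328 = 0.68902
Weighted-precision = Σ (supportᵢ/N)·precisionᵢ with N=1046: (182/1046)·0.62551 + (289/1046)·0.68449 + (294/1046)·0.72917 + (281/1046)·0.68902 = 0.6880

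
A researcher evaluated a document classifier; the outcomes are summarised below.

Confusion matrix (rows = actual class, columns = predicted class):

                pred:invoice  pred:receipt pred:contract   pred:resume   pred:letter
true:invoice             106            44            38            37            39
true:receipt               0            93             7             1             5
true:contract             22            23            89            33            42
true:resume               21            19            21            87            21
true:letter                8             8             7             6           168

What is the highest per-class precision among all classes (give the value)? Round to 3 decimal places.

Per-class precision (TP/(TP+FP)):
  invoice: TP=106, FP=0+22+21+8=51 → 106/157 = 0.6752
  receipt: TP=93, FP=44+23+19+8=94 → 93/187 = 0.4973
  contract: TP=89, FP=38+7+21+7=73 → 89/162 = 0.5494
  resume: TP=87, FP=37+1+33+6=77 → 87/164 = 0.5305
  letter: TP=168, FP=39+5+42+21=107 → 168/275 = 0.6109
Highest is class 'invoice' with precision = 0.675.

0.675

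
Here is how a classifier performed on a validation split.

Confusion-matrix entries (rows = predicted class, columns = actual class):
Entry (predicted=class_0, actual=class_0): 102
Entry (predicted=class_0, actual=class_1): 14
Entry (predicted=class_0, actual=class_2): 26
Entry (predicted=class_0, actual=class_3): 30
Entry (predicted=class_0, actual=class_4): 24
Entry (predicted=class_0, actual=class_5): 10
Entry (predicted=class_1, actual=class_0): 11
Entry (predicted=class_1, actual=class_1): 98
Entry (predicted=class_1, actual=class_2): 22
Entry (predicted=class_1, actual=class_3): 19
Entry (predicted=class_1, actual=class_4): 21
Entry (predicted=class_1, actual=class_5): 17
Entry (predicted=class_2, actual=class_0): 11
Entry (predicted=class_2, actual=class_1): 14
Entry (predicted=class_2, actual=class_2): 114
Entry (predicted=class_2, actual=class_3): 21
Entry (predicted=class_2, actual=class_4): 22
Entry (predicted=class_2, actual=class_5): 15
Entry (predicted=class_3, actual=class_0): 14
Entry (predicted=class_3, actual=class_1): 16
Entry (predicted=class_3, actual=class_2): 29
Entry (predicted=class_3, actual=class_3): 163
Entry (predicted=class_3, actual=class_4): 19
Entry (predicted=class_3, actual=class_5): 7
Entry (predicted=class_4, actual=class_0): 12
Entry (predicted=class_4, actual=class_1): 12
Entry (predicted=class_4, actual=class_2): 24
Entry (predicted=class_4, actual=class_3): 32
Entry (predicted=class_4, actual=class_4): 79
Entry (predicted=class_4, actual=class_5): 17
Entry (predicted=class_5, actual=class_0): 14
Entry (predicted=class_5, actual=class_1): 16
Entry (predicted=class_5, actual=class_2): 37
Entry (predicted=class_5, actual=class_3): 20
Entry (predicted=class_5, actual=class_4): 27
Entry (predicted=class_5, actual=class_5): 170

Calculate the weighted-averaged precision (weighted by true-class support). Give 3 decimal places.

Per-class precision (TP/(TP+FP)):
  class_0: TP=102, FP=14+26+30+24+10=104 → 102/206 = 0.4951
  class_1: TP=98, FP=11+22+19+21+17=90 → 98/188 = 0.5213
  class_2: TP=114, FP=11+14+21+22+15=83 → 114/197 = 0.5787
  class_3: TP=163, FP=14+16+29+19+7=85 → 163/248 = 0.6573
  class_4: TP=79, FP=12+12+24+32+17=97 → 79/176 = 0.4489
  class_5: TP=170, FP=14+16+37+20+27=114 → 170/284 = 0.5986
Weighted-precision = Σ (supportᵢ/N)·precisionᵢ with N=1299: (164/1299)·0.4951 + (170/1299)·0.5213 + (252/1299)·0.5787 + (285/1299)·0.6573 + (192/1299)·0.4489 + (236/1299)·0.5986 = 0.562

0.562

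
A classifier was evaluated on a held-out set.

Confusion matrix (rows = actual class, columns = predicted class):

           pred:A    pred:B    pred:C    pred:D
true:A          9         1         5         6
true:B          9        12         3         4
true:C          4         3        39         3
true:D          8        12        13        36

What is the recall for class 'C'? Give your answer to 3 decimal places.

Take TP from the diagonal, FP from the rest of the 'C' prediction marginal, FN from the rest of the 'C' actual marginal.
recall = TP/(TP+FN).
C: TP=39, FN=4+3+3=10 → 39/49 = 0.7959

0.796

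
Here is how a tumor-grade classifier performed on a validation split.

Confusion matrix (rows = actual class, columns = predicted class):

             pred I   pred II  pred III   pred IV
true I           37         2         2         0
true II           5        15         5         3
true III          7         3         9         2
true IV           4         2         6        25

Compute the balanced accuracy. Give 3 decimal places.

0.636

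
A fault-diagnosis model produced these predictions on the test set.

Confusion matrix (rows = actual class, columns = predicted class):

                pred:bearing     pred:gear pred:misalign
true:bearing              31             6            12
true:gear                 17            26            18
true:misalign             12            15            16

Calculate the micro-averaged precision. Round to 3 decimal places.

Micro-averaging pools counts across classes: ΣTP=73, ΣFP=80, ΣFN=80.
Micro-precision = TP/(TP+FP) on pooled counts = 0.477 (equals overall accuracy in single-label multiclass).

0.477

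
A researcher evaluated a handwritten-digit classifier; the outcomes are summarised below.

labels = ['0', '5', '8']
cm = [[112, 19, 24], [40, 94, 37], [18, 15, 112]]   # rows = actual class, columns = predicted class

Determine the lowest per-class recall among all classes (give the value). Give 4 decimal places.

0.5497

Per-class recall (TP/(TP+FN)):
  0: TP=112, FN=19+24=43 → 112/155 = 0.72258
  5: TP=94, FN=40+37=77 → 94/171 = 0.54971
  8: TP=112, FN=18+15=33 → 112/145 = 0.77241
Lowest is class '5' with recall = 0.5497.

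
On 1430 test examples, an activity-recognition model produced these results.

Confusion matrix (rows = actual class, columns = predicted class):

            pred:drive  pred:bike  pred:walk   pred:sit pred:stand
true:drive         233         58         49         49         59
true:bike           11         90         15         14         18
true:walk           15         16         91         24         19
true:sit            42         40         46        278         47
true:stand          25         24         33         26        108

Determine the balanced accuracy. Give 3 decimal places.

0.559

Balanced accuracy = mean of per-class recall.
  drive: recall = 233/448 = 0.5201
  bike: recall = 90/148 = 0.6081
  walk: recall = 91/165 = 0.5515
  sit: recall = 278/453 = 0.6137
  stand: recall = 108/216 = 0.5000
Mean = (0.5201 + 0.6081 + 0.5515 + 0.6137 + 0.5000) / 5 = 0.559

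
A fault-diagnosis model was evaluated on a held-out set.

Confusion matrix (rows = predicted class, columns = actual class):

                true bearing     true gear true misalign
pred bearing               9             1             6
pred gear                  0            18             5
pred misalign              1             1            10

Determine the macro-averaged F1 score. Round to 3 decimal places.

0.712

Per-class F1 score (2·TP/(2·TP+FP+FN)):
  bearing: TP=9, FP=1+6=7, FN=0+1=1 → 18/26 = 0.6923
  gear: TP=18, FP=0+5=5, FN=1+1=2 → 36/43 = 0.8372
  misalign: TP=10, FP=1+1=2, FN=6+5=11 → 20/33 = 0.6061
Macro-F1 score = mean = (0.6923 + 0.8372 + 0.6061) / 3 = 0.712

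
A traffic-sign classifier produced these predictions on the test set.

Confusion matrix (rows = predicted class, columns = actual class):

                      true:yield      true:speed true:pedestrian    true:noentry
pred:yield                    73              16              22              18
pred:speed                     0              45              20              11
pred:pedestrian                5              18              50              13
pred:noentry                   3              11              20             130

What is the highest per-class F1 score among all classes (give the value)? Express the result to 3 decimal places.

Per-class F1 score (2·TP/(2·TP+FP+FN)):
  yield: TP=73, FP=16+22+18=56, FN=0+5+3=8 → 146/210 = 0.6952
  speed: TP=45, FP=0+20+11=31, FN=16+18+11=45 → 90/166 = 0.5422
  pedestrian: TP=50, FP=5+18+13=36, FN=22+20+20=62 → 100/198 = 0.5051
  noentry: TP=130, FP=3+11+20=34, FN=18+11+13=42 → 260/336 = 0.7738
Highest is class 'noentry' with F1 score = 0.774.

0.774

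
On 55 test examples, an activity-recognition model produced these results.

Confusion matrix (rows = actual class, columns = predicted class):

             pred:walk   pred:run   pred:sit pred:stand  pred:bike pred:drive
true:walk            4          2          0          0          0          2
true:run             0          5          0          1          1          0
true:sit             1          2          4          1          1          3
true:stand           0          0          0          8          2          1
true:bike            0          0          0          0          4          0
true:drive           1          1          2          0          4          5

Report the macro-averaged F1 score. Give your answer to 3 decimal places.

0.547

Per-class F1 score (2·TP/(2·TP+FP+FN)):
  walk: TP=4, FP=0+1+0+0+1=2, FN=2+0+0+0+2=4 → 8/14 = 0.5714
  run: TP=5, FP=2+2+0+0+1=5, FN=0+0+1+1+0=2 → 10/17 = 0.5882
  sit: TP=4, FP=0+0+0+0+2=2, FN=1+2+1+1+3=8 → 8/18 = 0.4444
  stand: TP=8, FP=0+1+1+0+0=2, FN=0+0+0+2+1=3 → 16/21 = 0.7619
  bike: TP=4, FP=0+1+1+2+4=8, FN=0+0+0+0+0=0 → 8/16 = 0.5000
  drive: TP=5, FP=2+0+3+1+0=6, FN=1+1+2+0+4=8 → 10/24 = 0.4167
Macro-F1 score = mean = (0.5714 + 0.5882 + 0.4444 + 0.7619 + 0.5000 + 0.4167) / 6 = 0.547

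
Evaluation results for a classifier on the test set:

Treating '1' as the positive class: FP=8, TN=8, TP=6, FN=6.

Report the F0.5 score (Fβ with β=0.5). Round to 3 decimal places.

Fβ = (1+β²)·TP / ((1+β²)·TP + β²·FN + FP), with β²=1/4
= 1.25·6 / (1.25·6 + 0.25·6 + 8) = 0.441

0.441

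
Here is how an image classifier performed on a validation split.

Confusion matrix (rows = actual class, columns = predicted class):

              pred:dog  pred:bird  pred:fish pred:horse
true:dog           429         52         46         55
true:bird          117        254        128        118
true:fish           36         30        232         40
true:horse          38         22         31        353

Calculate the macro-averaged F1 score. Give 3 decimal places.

0.633

Per-class F1 score (2·TP/(2·TP+FP+FN)):
  dog: TP=429, FP=117+36+38=191, FN=52+46+55=153 → 858/1202 = 0.7138
  bird: TP=254, FP=52+30+22=104, FN=117+128+118=363 → 508/975 = 0.5210
  fish: TP=232, FP=46+128+31=205, FN=36+30+40=106 → 464/775 = 0.5987
  horse: TP=353, FP=55+118+40=213, FN=38+22+31=91 → 706/1010 = 0.6990
Macro-F1 score = mean = (0.7138 + 0.5210 + 0.5987 + 0.6990) / 4 = 0.633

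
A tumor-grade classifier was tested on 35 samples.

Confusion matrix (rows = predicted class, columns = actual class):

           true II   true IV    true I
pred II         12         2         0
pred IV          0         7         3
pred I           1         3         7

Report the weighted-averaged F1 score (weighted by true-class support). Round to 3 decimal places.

Per-class F1 score (2·TP/(2·TP+FP+FN)):
  II: TP=12, FP=2+0=2, FN=0+1=1 → 24/27 = 0.8889
  IV: TP=7, FP=0+3=3, FN=2+3=5 → 14/22 = 0.6364
  I: TP=7, FP=1+3=4, FN=0+3=3 → 14/21 = 0.6667
Weighted-F1 score = Σ (supportᵢ/N)·F1 scoreᵢ with N=35: (13/35)·0.8889 + (12/35)·0.6364 + (10/35)·0.6667 = 0.739

0.739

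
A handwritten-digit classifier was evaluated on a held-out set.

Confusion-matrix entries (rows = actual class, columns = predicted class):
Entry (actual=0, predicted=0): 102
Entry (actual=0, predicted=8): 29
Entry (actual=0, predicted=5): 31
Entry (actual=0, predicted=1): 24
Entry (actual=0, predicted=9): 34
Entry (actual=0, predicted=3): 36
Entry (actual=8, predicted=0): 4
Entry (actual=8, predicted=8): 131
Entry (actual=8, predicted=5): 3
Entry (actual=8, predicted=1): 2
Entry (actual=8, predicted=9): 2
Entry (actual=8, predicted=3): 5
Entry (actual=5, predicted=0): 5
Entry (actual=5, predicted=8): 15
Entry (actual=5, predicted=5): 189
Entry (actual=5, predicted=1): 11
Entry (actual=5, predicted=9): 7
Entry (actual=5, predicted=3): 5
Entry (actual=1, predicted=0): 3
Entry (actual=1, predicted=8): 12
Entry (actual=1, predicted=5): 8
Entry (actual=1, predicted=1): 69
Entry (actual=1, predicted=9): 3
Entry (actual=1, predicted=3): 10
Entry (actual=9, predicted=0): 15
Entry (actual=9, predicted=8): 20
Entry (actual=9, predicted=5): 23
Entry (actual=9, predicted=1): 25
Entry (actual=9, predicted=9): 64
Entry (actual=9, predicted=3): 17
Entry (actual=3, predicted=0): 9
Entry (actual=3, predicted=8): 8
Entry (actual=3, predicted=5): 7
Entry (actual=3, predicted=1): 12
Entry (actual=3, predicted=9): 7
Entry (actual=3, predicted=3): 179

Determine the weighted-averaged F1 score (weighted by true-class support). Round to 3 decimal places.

Per-class F1 score (2·TP/(2·TP+FP+FN)):
  0: TP=102, FP=4+5+3+15+9=36, FN=29+31+24+34+36=154 → 204/394 = 0.5178
  8: TP=131, FP=29+15+12+20+8=84, FN=4+3+2+2+5=16 → 262/362 = 0.7238
  5: TP=189, FP=31+3+8+23+7=72, FN=5+15+11+7+5=43 → 378/493 = 0.7667
  1: TP=69, FP=24+2+11+25+12=74, FN=3+12+8+3+10=36 → 138/248 = 0.5565
  9: TP=64, FP=34+2+7+3+7=53, FN=15+20+23+25+17=100 → 128/281 = 0.4555
  3: TP=179, FP=36+5+5+10+17=73, FN=9+8+7+12+7=43 → 358/474 = 0.7553
Weighted-F1 score = Σ (supportᵢ/N)·F1 scoreᵢ with N=1126: (256/1126)·0.5178 + (147/1126)·0.7238 + (232/1126)·0.7667 + (105/1126)·0.5565 + (164/1126)·0.4555 + (222/1126)·0.7553 = 0.637

0.637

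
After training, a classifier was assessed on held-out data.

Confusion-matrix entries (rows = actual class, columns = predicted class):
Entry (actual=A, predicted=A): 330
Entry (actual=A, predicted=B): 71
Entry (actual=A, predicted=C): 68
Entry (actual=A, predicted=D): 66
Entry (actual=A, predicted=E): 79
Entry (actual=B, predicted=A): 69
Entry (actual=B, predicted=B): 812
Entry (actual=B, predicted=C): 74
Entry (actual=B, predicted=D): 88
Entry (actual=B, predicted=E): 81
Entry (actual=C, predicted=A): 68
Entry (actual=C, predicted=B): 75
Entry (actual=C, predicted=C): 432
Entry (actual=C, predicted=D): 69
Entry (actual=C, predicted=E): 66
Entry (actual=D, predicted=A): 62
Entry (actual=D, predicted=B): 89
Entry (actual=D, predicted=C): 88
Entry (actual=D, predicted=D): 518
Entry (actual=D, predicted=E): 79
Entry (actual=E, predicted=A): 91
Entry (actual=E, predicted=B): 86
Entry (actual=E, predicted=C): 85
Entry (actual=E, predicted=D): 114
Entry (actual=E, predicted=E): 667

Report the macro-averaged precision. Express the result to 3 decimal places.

Per-class precision (TP/(TP+FP)):
  A: TP=330, FP=69+68+62+91=290 → 330/620 = 0.5323
  B: TP=812, FP=71+75+89+86=321 → 812/1133 = 0.7167
  C: TP=432, FP=68+74+88+85=315 → 432/747 = 0.5783
  D: TP=518, FP=66+88+69+114=337 → 518/855 = 0.6058
  E: TP=667, FP=79+81+66+79=305 → 667/972 = 0.6862
Macro-precision = mean = (0.5323 + 0.7167 + 0.5783 + 0.6058 + 0.6862) / 5 = 0.624

0.624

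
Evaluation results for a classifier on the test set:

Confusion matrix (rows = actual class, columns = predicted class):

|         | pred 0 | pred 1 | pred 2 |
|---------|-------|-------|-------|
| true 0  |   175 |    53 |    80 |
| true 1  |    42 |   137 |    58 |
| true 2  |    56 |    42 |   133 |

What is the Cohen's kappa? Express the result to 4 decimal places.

Observed agreement pₒ = trace/N = 445/776 = 0.57345
Expected agreement pₑ = Σ (rowᵢ·colᵢ)/N² = (308·273 + 237·232 + 231·271)/776² = 0.33490
κ = (pₒ − pₑ)/(1 − pₑ) = (0.57345 − 0.33490)/(1 − 0.33490) = 0.3587

0.3587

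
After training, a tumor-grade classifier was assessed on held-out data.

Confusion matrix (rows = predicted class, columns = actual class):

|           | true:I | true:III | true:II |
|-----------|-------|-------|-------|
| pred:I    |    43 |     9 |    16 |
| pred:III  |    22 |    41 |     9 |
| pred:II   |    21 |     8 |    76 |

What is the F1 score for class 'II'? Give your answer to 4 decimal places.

0.7379

F1 score = 2·TP/(2·TP+FP+FN).
II: TP=76, FP=21+8=29, FN=16+9=25 → 152/206 = 0.73786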